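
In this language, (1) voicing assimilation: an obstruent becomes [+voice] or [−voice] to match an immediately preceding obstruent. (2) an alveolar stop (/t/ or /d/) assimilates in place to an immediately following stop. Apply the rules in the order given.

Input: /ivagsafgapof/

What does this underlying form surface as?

Rule 1: /s/ after /g/ (voiced) → [z]
Rule 1: /g/ after /f/ (voiceless) → [k]
After rule 1: ivagzafkapof
Rule 2: no segment meets the rule's conditions; no change.

[ivagzafkapof]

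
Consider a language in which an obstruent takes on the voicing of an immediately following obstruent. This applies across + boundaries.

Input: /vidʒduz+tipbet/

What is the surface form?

/z/ before /t/ (voiceless) → [s]
/p/ before /b/ (voiced) → [b]

[vidʒdus+tibbet]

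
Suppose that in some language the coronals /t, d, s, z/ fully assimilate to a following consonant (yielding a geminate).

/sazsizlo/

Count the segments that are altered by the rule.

/z/ before /s/ → [s] (total assimilation)
/z/ before /l/ → [l] (total assimilation)
2 segments change.

2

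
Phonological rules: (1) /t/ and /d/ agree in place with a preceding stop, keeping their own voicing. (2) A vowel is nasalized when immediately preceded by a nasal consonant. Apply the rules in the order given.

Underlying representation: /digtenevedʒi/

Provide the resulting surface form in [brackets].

Rule 1: /t/ after /g/ (velar) → [k]
After rule 1: digkenevedʒi
Rule 2: /e/ after nasal /n/ → [ẽ]

[digkenẽvedʒi]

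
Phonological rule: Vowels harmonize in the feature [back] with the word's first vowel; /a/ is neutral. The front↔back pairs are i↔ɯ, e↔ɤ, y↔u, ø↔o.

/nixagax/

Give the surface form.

no segment meets the rule's conditions; no change.

[nixagax]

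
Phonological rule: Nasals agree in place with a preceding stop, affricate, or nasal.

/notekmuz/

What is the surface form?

/m/ after /k/ (velar) → [ŋ]

[notekŋuz]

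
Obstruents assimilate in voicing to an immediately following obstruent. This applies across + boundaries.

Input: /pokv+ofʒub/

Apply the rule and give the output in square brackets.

/k/ before /v/ (voiced) → [g]
/f/ before /ʒ/ (voiced) → [v]

[pogv+ovʒub]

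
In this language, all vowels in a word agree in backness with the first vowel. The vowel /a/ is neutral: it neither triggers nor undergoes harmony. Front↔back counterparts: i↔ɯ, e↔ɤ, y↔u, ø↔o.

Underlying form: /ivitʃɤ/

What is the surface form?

[ivitʃe]

/ɤ/ harmonizes with /i/ ([-back]) → [e]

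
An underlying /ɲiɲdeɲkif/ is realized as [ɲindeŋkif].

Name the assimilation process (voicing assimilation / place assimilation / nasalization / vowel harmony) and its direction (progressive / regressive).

place assimilation, regressive

/ɲ/→[n] /ɲ/→[ŋ].
Each target copies a feature from the following segment, so the direction is regressive.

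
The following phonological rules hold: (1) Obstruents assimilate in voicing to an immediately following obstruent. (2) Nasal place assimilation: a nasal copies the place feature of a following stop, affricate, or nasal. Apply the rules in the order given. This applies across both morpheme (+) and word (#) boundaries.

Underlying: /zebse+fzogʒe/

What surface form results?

Rule 1: /b/ before /s/ (voiceless) → [p]
Rule 1: /f/ before /z/ (voiced) → [v]
After rule 1: zepse+vzogʒe
Rule 2: no segment meets the rule's conditions; no change.

[zepse+vzogʒe]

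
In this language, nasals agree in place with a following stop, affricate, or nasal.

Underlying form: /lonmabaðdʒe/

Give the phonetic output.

[lommabaðdʒe]

/n/ before /m/ (labial) → [m]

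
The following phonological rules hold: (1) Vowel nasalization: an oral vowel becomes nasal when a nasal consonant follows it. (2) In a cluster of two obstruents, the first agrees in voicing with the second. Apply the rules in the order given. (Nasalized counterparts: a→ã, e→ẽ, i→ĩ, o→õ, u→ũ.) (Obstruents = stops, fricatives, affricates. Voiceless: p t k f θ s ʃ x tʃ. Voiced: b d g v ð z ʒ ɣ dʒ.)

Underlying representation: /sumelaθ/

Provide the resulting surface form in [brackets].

[sũmelaθ]

Rule 1: /u/ before nasal /m/ → [ũ]
After rule 1: sũmelaθ
Rule 2: no segment meets the rule's conditions; no change.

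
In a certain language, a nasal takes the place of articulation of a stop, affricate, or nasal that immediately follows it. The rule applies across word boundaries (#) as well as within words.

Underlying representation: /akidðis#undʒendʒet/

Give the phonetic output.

/n/ before /dʒ/ (palatal) → [ɲ]
/n/ before /dʒ/ (palatal) → [ɲ]

[akidðis#uɲdʒeɲdʒet]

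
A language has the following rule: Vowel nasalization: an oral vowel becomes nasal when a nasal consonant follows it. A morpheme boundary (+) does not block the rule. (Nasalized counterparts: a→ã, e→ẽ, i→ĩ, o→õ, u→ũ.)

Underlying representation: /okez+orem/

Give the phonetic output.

[okez+orẽm]

/e/ before nasal /m/ → [ẽ]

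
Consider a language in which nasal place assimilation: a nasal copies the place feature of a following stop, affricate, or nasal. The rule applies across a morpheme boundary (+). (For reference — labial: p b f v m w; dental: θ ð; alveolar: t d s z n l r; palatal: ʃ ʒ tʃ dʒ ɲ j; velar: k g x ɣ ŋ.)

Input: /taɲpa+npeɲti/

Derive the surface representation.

[tampa+mpenti]

/ɲ/ before /p/ (labial) → [m]
/n/ before /p/ (labial) → [m]
/ɲ/ before /t/ (alveolar) → [n]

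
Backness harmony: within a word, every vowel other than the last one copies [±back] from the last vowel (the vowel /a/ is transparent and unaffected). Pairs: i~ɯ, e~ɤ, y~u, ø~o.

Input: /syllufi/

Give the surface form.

/u/ harmonizes with /i/ ([-back]) → [y]

[syllyfi]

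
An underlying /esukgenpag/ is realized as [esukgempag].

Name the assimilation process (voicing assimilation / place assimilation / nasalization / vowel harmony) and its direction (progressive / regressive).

/n/→[m].
Each target copies a feature from the following segment, so the direction is regressive.

place assimilation, regressive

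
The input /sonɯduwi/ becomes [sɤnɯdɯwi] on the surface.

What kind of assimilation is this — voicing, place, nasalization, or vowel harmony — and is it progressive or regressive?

vowel harmony, regressive

/o/→[ɤ] /u/→[ɯ].
Vowels agree with the last vowel, so the harmony is regressive.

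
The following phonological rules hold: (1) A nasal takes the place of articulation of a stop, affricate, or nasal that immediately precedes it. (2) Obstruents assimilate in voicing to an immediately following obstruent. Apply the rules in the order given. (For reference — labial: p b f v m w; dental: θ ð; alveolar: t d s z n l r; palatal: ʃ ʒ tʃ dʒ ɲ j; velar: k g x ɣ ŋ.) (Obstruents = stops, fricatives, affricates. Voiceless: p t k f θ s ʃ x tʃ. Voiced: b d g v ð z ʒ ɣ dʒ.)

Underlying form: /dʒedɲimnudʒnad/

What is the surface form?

[dʒednimmudʒɲad]

Rule 1: /ɲ/ after /d/ (alveolar) → [n]
Rule 1: /n/ after /m/ (labial) → [m]
Rule 1: /n/ after /dʒ/ (palatal) → [ɲ]
After rule 1: dʒednimmudʒɲad
Rule 2: no segment meets the rule's conditions; no change.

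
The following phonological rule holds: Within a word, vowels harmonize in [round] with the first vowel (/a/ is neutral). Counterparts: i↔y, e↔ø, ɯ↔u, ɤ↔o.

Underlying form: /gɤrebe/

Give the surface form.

no segment meets the rule's conditions; no change.

[gɤrebe]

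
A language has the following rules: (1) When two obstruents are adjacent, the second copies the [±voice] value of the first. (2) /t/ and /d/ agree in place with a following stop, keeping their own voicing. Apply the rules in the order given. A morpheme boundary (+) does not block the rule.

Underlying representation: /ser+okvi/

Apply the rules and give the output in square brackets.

[ser+okfi]

Rule 1: /v/ after /k/ (voiceless) → [f]
After rule 1: ser+okfi
Rule 2: no segment meets the rule's conditions; no change.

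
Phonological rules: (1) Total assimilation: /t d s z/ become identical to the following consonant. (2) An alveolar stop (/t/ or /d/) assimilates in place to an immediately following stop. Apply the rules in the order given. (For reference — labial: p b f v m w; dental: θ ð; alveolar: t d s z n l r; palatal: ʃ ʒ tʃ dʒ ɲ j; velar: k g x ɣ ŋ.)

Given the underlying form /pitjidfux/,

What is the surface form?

[pijjiffux]

Rule 1: /t/ before /j/ → [j] (total assimilation)
Rule 1: /d/ before /f/ → [f] (total assimilation)
After rule 1: pijjiffux
Rule 2: no segment meets the rule's conditions; no change.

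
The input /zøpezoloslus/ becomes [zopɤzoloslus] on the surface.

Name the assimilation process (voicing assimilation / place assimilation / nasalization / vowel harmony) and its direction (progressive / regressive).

/ø/→[o] /e/→[ɤ].
Vowels agree with the last vowel, so the harmony is regressive.

vowel harmony, regressive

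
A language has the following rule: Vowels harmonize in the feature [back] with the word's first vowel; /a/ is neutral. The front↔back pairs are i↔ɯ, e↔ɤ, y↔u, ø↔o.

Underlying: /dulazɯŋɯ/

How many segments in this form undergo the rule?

0

No segment meets the rule's conditions.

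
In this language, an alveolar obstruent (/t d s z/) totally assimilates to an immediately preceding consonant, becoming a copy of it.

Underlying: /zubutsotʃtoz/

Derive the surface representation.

/s/ after /t/ → [t] (total assimilation)
/t/ after /tʃ/ → [tʃ] (total assimilation)

[zubuttotʃtʃoz]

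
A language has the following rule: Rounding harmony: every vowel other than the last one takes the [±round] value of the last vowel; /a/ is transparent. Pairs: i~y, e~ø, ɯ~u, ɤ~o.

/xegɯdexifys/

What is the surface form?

/e/ harmonizes with /y/ ([+round]) → [ø]
/ɯ/ harmonizes with /y/ ([+round]) → [u]
/e/ harmonizes with /y/ ([+round]) → [ø]
/i/ harmonizes with /y/ ([+round]) → [y]

[xøgudøxyfys]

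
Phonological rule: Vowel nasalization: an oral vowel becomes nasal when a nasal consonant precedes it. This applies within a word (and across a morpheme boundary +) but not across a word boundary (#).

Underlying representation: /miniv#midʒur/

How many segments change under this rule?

/i/ after nasal /m/ → [ĩ]
/i/ after nasal /n/ → [ĩ]
/i/ after nasal /m/ → [ĩ]
3 segments change.

3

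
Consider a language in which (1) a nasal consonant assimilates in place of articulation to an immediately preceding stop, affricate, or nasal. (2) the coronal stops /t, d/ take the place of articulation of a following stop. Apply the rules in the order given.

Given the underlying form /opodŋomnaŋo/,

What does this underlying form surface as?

Rule 1: /ŋ/ after /d/ (alveolar) → [n]
Rule 1: /n/ after /m/ (labial) → [m]
After rule 1: opodnommaŋo
Rule 2: no segment meets the rule's conditions; no change.

[opodnommaŋo]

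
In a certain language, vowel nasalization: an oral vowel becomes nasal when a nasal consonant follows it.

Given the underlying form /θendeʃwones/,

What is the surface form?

[θẽndeʃwõnes]

/e/ before nasal /n/ → [ẽ]
/o/ before nasal /n/ → [õ]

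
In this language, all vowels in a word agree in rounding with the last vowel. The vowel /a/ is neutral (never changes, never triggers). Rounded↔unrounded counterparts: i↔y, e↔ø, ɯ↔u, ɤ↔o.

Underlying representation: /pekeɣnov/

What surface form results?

/e/ harmonizes with /o/ ([+round]) → [ø]
/e/ harmonizes with /o/ ([+round]) → [ø]

[pøkøɣnov]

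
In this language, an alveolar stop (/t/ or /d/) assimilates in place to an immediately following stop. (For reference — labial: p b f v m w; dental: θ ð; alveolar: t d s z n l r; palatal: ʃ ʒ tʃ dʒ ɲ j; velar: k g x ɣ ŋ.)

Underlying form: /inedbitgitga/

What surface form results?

/d/ before /b/ (labial) → [b]
/t/ before /g/ (velar) → [k]
/t/ before /g/ (velar) → [k]

[inebbikgikga]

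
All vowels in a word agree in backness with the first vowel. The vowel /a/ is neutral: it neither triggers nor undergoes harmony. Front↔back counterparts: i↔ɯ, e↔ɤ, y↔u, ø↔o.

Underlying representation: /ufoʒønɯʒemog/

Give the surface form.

/ø/ harmonizes with /u/ ([+back]) → [o]
/e/ harmonizes with /u/ ([+back]) → [ɤ]

[ufoʒonɯʒɤmog]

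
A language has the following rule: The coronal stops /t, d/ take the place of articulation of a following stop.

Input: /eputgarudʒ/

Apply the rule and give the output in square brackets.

/t/ before /g/ (velar) → [k]

[epukgarudʒ]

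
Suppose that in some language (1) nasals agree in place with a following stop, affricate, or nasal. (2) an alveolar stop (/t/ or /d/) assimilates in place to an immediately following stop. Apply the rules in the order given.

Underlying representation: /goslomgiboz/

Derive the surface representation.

Rule 1: /m/ before /g/ (velar) → [ŋ]
After rule 1: gosloŋgiboz
Rule 2: no segment meets the rule's conditions; no change.

[gosloŋgiboz]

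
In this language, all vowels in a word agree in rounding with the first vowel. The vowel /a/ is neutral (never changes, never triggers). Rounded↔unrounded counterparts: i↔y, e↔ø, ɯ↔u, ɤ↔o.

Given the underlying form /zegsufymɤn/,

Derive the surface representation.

[zegsɯfimɤn]

/u/ harmonizes with /e/ ([-round]) → [ɯ]
/y/ harmonizes with /e/ ([-round]) → [i]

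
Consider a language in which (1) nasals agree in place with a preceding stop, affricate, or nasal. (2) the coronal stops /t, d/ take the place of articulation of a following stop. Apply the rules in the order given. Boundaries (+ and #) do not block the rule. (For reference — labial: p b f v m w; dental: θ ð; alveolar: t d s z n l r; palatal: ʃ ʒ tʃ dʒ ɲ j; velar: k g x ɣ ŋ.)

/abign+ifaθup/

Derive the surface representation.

Rule 1: /n/ after /g/ (velar) → [ŋ]
After rule 1: abigŋ+ifaθup
Rule 2: no segment meets the rule's conditions; no change.

[abigŋ+ifaθup]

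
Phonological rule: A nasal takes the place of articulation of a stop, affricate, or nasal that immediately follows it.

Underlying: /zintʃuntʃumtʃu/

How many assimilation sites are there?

/n/ before /tʃ/ (palatal) → [ɲ]
/n/ before /tʃ/ (palatal) → [ɲ]
/m/ before /tʃ/ (palatal) → [ɲ]
3 segments change.

3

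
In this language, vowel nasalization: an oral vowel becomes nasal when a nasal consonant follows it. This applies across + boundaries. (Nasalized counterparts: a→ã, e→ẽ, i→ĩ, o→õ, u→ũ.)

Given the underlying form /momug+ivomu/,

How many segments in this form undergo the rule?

2

/o/ before nasal /m/ → [õ]
/o/ before nasal /m/ → [õ]
2 segments change.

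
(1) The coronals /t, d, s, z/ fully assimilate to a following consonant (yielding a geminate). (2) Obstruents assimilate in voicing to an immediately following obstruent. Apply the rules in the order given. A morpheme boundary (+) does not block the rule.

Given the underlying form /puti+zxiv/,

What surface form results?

Rule 1: /z/ before /x/ → [x] (total assimilation)
After rule 1: puti+xxiv
Rule 2: no segment meets the rule's conditions; no change.

[puti+xxiv]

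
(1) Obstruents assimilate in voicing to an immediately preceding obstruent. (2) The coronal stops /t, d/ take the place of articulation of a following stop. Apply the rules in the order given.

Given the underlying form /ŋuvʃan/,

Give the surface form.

[ŋuvʒan]

Rule 1: /ʃ/ after /v/ (voiced) → [ʒ]
After rule 1: ŋuvʒan
Rule 2: no segment meets the rule's conditions; no change.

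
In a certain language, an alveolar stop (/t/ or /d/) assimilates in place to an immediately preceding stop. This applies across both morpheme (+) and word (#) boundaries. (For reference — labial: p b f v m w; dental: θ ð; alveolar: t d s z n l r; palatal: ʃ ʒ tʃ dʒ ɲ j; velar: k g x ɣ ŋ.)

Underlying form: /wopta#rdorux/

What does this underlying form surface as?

[woppa#rdorux]

/t/ after /p/ (labial) → [p]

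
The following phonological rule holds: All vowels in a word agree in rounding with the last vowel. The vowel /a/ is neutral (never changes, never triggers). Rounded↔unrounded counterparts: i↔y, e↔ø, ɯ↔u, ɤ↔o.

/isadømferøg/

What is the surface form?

[ysadømførøg]

/i/ harmonizes with /ø/ ([+round]) → [y]
/e/ harmonizes with /ø/ ([+round]) → [ø]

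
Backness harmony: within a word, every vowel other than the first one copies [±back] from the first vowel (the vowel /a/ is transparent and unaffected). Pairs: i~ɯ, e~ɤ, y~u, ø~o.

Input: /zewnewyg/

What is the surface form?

no segment meets the rule's conditions; no change.

[zewnewyg]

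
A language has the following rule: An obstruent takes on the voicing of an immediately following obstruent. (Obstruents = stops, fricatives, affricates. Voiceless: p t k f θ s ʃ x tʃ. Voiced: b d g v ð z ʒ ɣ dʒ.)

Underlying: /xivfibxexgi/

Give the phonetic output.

/v/ before /f/ (voiceless) → [f]
/b/ before /x/ (voiceless) → [p]
/x/ before /g/ (voiced) → [ɣ]

[xiffipxeɣgi]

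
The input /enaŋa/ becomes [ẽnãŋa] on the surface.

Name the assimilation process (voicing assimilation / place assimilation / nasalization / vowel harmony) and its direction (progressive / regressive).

nasalization, regressive

/e/→[ẽ] /a/→[ã].
Each target copies a feature from the following segment, so the direction is regressive.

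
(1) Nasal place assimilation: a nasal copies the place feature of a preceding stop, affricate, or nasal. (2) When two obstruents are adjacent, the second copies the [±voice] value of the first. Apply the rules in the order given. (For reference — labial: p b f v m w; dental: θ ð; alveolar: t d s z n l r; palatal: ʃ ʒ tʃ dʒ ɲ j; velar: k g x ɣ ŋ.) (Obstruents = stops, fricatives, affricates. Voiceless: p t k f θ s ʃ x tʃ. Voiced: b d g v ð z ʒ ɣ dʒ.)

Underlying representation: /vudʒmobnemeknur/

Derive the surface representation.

[vudʒɲobmemekŋur]

Rule 1: /m/ after /dʒ/ (palatal) → [ɲ]
Rule 1: /n/ after /b/ (labial) → [m]
Rule 1: /n/ after /k/ (velar) → [ŋ]
After rule 1: vudʒɲobmemekŋur
Rule 2: no segment meets the rule's conditions; no change.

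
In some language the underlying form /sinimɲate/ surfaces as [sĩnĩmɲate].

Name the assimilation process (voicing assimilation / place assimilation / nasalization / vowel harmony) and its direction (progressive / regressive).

/i/→[ĩ] /i/→[ĩ].
Each target copies a feature from the following segment, so the direction is regressive.

nasalization, regressive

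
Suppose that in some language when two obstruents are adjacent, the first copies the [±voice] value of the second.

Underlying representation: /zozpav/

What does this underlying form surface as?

/z/ before /p/ (voiceless) → [s]

[zospav]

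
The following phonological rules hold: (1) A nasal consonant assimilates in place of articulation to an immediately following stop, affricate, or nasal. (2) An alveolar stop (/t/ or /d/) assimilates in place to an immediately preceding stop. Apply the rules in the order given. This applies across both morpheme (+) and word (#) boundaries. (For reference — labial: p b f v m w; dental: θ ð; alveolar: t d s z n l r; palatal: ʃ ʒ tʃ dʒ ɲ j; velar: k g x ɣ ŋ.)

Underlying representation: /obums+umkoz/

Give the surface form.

Rule 1: /m/ before /k/ (velar) → [ŋ]
After rule 1: obums+uŋkoz
Rule 2: no segment meets the rule's conditions; no change.

[obums+uŋkoz]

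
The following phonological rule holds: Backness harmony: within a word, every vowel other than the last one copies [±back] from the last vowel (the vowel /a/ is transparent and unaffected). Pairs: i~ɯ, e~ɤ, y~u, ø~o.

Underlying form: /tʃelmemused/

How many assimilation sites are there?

/u/ harmonizes with /e/ ([-back]) → [y]
1 segment changes.

1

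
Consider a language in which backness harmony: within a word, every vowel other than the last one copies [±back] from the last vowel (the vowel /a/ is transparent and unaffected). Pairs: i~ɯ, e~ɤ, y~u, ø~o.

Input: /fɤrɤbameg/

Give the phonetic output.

/ɤ/ harmonizes with /e/ ([-back]) → [e]
/ɤ/ harmonizes with /e/ ([-back]) → [e]

[ferebameg]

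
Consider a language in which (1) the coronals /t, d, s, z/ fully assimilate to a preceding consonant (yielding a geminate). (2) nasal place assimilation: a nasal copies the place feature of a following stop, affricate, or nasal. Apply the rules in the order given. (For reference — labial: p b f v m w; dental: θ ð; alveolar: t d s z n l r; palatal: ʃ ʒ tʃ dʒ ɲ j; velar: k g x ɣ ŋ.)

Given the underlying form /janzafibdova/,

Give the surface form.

Rule 1: /z/ after /n/ → [n] (total assimilation)
Rule 1: /d/ after /b/ → [b] (total assimilation)
After rule 1: jannafibbova
Rule 2: no segment meets the rule's conditions; no change.

[jannafibbova]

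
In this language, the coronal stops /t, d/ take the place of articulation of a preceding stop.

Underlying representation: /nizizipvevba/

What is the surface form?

[nizizipvevba]

no segment meets the rule's conditions; no change.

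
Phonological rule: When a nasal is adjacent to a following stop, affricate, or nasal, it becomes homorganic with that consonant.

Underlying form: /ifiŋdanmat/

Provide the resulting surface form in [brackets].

[ifindammat]

/ŋ/ before /d/ (alveolar) → [n]
/n/ before /m/ (labial) → [m]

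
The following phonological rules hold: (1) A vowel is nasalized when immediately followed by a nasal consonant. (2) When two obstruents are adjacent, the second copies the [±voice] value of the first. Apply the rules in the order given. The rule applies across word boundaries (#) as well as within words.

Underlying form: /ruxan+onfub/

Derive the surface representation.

Rule 1: /a/ before nasal /n/ → [ã]
Rule 1: /o/ before nasal /n/ → [õ]
After rule 1: ruxãn+õnfub
Rule 2: no segment meets the rule's conditions; no change.

[ruxãn+õnfub]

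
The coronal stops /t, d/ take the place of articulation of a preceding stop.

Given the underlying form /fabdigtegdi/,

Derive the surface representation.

[fabbigkeggi]

/d/ after /b/ (labial) → [b]
/t/ after /g/ (velar) → [k]
/d/ after /g/ (velar) → [g]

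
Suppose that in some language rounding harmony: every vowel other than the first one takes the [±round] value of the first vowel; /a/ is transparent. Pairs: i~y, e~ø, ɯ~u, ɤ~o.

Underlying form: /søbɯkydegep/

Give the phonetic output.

/ɯ/ harmonizes with /ø/ ([+round]) → [u]
/e/ harmonizes with /ø/ ([+round]) → [ø]
/e/ harmonizes with /ø/ ([+round]) → [ø]

[søbukydøgøp]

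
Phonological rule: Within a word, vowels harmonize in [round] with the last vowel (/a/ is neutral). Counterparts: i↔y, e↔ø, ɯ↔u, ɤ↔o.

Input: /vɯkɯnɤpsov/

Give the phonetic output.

[vukunopsov]

/ɯ/ harmonizes with /o/ ([+round]) → [u]
/ɯ/ harmonizes with /o/ ([+round]) → [u]
/ɤ/ harmonizes with /o/ ([+round]) → [o]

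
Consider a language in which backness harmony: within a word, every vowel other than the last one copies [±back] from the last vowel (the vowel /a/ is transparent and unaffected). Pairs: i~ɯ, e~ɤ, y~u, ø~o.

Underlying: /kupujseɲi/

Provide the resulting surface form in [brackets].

/u/ harmonizes with /i/ ([-back]) → [y]
/u/ harmonizes with /i/ ([-back]) → [y]

[kypyjseɲi]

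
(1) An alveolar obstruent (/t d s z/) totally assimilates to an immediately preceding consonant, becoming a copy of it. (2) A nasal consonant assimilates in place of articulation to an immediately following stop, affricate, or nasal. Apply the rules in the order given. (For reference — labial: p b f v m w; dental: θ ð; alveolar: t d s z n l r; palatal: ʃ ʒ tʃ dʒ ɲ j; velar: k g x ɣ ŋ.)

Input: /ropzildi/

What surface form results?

Rule 1: /z/ after /p/ → [p] (total assimilation)
Rule 1: /d/ after /l/ → [l] (total assimilation)
After rule 1: roppilli
Rule 2: no segment meets the rule's conditions; no change.

[roppilli]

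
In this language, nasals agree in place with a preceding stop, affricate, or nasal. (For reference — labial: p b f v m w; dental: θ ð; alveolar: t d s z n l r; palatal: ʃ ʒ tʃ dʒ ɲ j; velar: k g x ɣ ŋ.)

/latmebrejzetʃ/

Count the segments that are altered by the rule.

1

/m/ after /t/ (alveolar) → [n]
1 segment changes.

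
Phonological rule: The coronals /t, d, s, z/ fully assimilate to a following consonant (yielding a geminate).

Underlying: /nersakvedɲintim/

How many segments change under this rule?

/d/ before /ɲ/ → [ɲ] (total assimilation)
1 segment changes.

1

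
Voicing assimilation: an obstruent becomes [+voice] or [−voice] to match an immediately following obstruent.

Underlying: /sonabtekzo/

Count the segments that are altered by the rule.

2

/b/ before /t/ (voiceless) → [p]
/k/ before /z/ (voiced) → [g]
2 segments change.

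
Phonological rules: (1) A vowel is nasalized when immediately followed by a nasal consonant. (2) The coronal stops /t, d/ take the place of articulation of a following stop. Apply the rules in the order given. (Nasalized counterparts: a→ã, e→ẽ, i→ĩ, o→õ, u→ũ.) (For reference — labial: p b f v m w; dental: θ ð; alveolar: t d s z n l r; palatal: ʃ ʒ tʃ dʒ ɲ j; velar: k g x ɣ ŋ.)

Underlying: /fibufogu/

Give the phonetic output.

[fibufogu]

Rule 1: no segment meets the rule's conditions; no change.
After rule 1: fibufogu
Rule 2: no segment meets the rule's conditions; no change.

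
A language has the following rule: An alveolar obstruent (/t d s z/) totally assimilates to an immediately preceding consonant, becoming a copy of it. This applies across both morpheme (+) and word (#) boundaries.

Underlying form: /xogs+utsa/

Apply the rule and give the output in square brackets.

[xogg+utta]

/s/ after /g/ → [g] (total assimilation)
/s/ after /t/ → [t] (total assimilation)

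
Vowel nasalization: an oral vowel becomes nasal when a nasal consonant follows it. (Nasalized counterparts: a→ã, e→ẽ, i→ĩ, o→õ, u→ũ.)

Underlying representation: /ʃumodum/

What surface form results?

/u/ before nasal /m/ → [ũ]
/u/ before nasal /m/ → [ũ]

[ʃũmodũm]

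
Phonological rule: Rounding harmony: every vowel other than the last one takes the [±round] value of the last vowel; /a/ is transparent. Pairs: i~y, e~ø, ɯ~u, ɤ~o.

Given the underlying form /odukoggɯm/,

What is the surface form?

/o/ harmonizes with /ɯ/ ([-round]) → [ɤ]
/u/ harmonizes with /ɯ/ ([-round]) → [ɯ]
/o/ harmonizes with /ɯ/ ([-round]) → [ɤ]

[ɤdɯkɤggɯm]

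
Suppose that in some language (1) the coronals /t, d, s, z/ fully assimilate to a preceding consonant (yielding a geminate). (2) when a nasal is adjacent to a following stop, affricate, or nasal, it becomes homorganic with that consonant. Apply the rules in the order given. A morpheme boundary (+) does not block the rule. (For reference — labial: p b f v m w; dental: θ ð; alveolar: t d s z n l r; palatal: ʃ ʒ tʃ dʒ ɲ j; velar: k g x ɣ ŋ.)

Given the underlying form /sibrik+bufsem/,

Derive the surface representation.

[sibrik+buffem]

Rule 1: /s/ after /f/ → [f] (total assimilation)
After rule 1: sibrik+buffem
Rule 2: no segment meets the rule's conditions; no change.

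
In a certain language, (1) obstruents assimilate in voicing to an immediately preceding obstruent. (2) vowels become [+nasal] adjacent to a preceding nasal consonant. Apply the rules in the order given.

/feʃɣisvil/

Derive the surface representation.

[feʃxisfil]

Rule 1: /ɣ/ after /ʃ/ (voiceless) → [x]
Rule 1: /v/ after /s/ (voiceless) → [f]
After rule 1: feʃxisfil
Rule 2: no segment meets the rule's conditions; no change.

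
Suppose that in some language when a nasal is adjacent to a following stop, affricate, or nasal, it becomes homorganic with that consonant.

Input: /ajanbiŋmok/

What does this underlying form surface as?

/n/ before /b/ (labial) → [m]
/ŋ/ before /m/ (labial) → [m]

[ajambimmok]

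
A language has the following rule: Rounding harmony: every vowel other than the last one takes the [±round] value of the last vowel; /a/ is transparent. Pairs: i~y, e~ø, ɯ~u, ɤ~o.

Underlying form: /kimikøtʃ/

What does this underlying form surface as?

/i/ harmonizes with /ø/ ([+round]) → [y]
/i/ harmonizes with /ø/ ([+round]) → [y]

[kymykøtʃ]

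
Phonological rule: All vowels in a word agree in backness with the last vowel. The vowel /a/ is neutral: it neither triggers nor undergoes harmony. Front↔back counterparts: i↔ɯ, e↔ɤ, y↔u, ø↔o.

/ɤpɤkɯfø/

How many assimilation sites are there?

/ɤ/ harmonizes with /ø/ ([-back]) → [e]
/ɤ/ harmonizes with /ø/ ([-back]) → [e]
/ɯ/ harmonizes with /ø/ ([-back]) → [i]
3 segments change.

3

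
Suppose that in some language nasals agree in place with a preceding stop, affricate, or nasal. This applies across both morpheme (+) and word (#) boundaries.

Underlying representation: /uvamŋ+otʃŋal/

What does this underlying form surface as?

/ŋ/ after /m/ (labial) → [m]
/ŋ/ after /tʃ/ (palatal) → [ɲ]

[uvamm+otʃɲal]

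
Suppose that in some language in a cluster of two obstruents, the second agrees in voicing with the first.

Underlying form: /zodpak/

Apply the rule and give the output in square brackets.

[zodbak]

/p/ after /d/ (voiced) → [b]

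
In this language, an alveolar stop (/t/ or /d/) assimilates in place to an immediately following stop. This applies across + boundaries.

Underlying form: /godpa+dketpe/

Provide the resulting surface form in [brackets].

/d/ before /p/ (labial) → [b]
/d/ before /k/ (velar) → [g]
/t/ before /p/ (labial) → [p]

[gobpa+gkeppe]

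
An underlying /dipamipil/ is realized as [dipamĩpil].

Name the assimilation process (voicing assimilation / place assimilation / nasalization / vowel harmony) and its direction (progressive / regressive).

/i/→[ĩ].
Each target copies a feature from the preceding segment, so the direction is progressive.

nasalization, progressive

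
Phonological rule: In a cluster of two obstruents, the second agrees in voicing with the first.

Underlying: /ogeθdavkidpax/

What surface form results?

/d/ after /θ/ (voiceless) → [t]
/k/ after /v/ (voiced) → [g]
/p/ after /d/ (voiced) → [b]

[ogeθtavgidbax]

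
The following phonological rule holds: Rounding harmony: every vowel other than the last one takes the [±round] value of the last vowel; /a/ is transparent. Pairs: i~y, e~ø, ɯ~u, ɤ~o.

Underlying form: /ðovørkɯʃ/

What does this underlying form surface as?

/o/ harmonizes with /ɯ/ ([-round]) → [ɤ]
/ø/ harmonizes with /ɯ/ ([-round]) → [e]

[ðɤverkɯʃ]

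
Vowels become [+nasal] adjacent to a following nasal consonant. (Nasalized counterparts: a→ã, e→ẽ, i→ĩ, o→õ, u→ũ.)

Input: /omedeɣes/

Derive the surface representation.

[õmedeɣes]

/o/ before nasal /m/ → [õ]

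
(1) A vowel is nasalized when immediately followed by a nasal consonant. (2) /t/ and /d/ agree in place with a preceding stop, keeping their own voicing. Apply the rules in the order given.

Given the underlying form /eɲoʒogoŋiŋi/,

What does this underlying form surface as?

[ẽɲoʒogõŋĩŋi]

Rule 1: /e/ before nasal /ɲ/ → [ẽ]
Rule 1: /o/ before nasal /ŋ/ → [õ]
Rule 1: /i/ before nasal /ŋ/ → [ĩ]
After rule 1: ẽɲoʒogõŋĩŋi
Rule 2: no segment meets the rule's conditions; no change.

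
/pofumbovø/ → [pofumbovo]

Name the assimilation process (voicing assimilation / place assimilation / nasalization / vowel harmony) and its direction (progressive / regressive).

/ø/→[o].
Vowels agree with the first vowel, so the harmony is progressive.

vowel harmony, progressive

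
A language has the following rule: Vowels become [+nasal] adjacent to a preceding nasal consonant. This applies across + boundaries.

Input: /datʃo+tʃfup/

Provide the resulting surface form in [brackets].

no segment meets the rule's conditions; no change.

[datʃo+tʃfup]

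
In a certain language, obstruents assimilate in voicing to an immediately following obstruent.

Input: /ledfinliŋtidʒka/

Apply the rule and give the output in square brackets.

[letfinliŋtitʃka]

/d/ before /f/ (voiceless) → [t]
/dʒ/ before /k/ (voiceless) → [tʃ]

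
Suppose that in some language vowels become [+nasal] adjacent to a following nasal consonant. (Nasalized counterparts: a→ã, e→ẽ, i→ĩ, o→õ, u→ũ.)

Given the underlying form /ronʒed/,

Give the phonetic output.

[rõnʒed]

/o/ before nasal /n/ → [õ]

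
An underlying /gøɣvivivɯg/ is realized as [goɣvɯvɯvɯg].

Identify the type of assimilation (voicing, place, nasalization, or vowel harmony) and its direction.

vowel harmony, regressive

/ø/→[o] /i/→[ɯ] /i/→[ɯ].
Vowels agree with the last vowel, so the harmony is regressive.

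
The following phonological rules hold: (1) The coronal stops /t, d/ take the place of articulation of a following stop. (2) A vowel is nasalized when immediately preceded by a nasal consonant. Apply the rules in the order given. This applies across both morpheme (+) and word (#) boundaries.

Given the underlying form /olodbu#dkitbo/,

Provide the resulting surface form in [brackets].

Rule 1: /d/ before /b/ (labial) → [b]
Rule 1: /d/ before /k/ (velar) → [g]
Rule 1: /t/ before /b/ (labial) → [p]
After rule 1: olobbu#gkipbo
Rule 2: no segment meets the rule's conditions; no change.

[olobbu#gkipbo]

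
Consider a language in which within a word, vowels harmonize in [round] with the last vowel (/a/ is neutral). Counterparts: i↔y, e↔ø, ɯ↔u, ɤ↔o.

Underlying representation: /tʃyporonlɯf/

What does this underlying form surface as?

[tʃipɤrɤnlɯf]

/y/ harmonizes with /ɯ/ ([-round]) → [i]
/o/ harmonizes with /ɯ/ ([-round]) → [ɤ]
/o/ harmonizes with /ɯ/ ([-round]) → [ɤ]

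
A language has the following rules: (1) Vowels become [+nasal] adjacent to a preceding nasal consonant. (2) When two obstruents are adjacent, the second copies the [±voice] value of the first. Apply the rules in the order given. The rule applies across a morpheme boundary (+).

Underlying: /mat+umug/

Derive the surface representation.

Rule 1: /a/ after nasal /m/ → [ã]
Rule 1: /u/ after nasal /m/ → [ũ]
After rule 1: mãt+umũg
Rule 2: no segment meets the rule's conditions; no change.

[mãt+umũg]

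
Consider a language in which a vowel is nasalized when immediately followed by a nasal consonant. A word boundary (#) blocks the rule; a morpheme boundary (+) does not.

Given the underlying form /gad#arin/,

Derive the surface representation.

/i/ before nasal /n/ → [ĩ]

[gad#arĩn]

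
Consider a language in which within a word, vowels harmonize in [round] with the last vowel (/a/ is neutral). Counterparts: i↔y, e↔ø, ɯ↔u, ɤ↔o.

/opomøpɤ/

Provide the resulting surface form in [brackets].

[ɤpɤmepɤ]

/o/ harmonizes with /ɤ/ ([-round]) → [ɤ]
/o/ harmonizes with /ɤ/ ([-round]) → [ɤ]
/ø/ harmonizes with /ɤ/ ([-round]) → [e]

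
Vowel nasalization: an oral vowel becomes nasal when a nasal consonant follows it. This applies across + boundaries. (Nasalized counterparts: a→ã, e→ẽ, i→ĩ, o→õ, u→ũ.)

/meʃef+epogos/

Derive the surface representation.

no segment meets the rule's conditions; no change.

[meʃef+epogos]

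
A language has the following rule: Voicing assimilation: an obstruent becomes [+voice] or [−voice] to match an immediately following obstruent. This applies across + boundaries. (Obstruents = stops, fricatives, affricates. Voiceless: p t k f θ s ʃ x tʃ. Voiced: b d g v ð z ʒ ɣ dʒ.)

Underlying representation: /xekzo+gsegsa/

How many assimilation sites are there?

3

/k/ before /z/ (voiced) → [g]
/g/ before /s/ (voiceless) → [k]
/g/ before /s/ (voiceless) → [k]
3 segments change.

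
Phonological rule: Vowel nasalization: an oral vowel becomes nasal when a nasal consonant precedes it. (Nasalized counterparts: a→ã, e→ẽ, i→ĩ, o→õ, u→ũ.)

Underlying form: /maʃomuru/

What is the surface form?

/a/ after nasal /m/ → [ã]
/u/ after nasal /m/ → [ũ]

[mãʃomũru]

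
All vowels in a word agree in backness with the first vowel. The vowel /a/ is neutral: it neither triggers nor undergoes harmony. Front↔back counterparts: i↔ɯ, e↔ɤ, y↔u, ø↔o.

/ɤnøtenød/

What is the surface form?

/ø/ harmonizes with /ɤ/ ([+back]) → [o]
/e/ harmonizes with /ɤ/ ([+back]) → [ɤ]
/ø/ harmonizes with /ɤ/ ([+back]) → [o]

[ɤnotɤnod]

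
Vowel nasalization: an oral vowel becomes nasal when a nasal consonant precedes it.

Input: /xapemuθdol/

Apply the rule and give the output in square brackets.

[xapemũθdol]

/u/ after nasal /m/ → [ũ]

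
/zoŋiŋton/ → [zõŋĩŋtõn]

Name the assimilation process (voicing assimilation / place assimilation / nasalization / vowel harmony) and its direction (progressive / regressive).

/o/→[õ] /i/→[ĩ] /o/→[õ].
Each target copies a feature from the following segment, so the direction is regressive.

nasalization, regressive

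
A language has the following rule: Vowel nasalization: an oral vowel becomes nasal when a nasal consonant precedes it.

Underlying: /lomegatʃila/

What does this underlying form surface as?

[lomẽgatʃila]

/e/ after nasal /m/ → [ẽ]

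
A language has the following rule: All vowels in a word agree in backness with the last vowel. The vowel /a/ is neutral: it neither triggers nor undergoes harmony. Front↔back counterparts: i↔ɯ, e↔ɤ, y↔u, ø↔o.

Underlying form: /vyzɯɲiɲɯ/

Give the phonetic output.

/y/ harmonizes with /ɯ/ ([+back]) → [u]
/i/ harmonizes with /ɯ/ ([+back]) → [ɯ]

[vuzɯɲɯɲɯ]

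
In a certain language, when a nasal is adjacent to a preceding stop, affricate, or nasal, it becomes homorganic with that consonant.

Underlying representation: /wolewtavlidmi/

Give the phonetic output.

/m/ after /d/ (alveolar) → [n]

[wolewtavlidni]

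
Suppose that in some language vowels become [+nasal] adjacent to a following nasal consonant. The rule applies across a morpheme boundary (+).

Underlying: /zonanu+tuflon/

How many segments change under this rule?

3

/o/ before nasal /n/ → [õ]
/a/ before nasal /n/ → [ã]
/o/ before nasal /n/ → [õ]
3 segments change.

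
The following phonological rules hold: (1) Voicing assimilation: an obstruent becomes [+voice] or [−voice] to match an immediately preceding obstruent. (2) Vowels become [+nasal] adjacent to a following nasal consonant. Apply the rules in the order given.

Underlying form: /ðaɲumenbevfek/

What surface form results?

[ðãɲũmẽnbevvek]

Rule 1: /f/ after /v/ (voiced) → [v]
After rule 1: ðaɲumenbevvek
Rule 2: /a/ before nasal /ɲ/ → [ã]
Rule 2: /u/ before nasal /m/ → [ũ]
Rule 2: /e/ before nasal /n/ → [ẽ]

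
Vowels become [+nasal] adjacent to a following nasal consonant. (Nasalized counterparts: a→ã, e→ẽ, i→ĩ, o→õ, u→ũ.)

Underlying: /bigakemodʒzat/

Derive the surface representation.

/e/ before nasal /m/ → [ẽ]

[bigakẽmodʒzat]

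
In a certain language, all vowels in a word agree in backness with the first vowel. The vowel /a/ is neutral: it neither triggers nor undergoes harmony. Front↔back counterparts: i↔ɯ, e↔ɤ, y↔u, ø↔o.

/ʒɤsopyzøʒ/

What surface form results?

[ʒɤsopuzoʒ]

/y/ harmonizes with /ɤ/ ([+back]) → [u]
/ø/ harmonizes with /ɤ/ ([+back]) → [o]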